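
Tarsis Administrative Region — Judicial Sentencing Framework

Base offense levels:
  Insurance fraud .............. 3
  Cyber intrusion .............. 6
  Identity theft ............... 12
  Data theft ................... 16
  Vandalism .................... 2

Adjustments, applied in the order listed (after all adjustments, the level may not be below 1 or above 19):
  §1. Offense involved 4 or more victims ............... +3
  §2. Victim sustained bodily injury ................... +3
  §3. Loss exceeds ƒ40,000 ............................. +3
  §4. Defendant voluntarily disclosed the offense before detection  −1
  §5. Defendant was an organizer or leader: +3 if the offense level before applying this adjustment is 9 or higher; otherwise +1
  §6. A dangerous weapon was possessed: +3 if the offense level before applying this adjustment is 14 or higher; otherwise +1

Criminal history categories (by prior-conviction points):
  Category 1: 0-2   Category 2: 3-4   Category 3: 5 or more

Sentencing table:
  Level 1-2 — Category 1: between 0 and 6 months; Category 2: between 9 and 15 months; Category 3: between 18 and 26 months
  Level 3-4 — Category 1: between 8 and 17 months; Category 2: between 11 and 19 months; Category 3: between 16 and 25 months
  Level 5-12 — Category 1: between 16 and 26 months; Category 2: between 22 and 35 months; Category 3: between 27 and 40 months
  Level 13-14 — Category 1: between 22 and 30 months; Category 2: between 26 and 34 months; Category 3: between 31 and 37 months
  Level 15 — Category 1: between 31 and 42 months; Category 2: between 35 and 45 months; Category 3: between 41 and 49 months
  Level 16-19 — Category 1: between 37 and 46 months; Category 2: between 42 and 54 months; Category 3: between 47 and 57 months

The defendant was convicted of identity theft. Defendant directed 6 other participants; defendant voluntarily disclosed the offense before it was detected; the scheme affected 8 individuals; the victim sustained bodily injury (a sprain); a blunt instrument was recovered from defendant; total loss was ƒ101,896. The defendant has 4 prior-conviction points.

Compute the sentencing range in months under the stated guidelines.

Base offense level for identity theft: 12.
§1 applies: 12 + 3 = 15.
§2 applies: 15 + 3 = 18.
§3 applies: 18 + 3 = 21.
§4 applies: 21 − 1 = 20.
§5 applies (level before this adjustment is 20 ≥ 9, so +3): 20 + 3 = 23.
§6 applies (level before this adjustment is 23 ≥ 14, so +3): 23 + 3 = 26.
Level 26 exceeds the maximum of 19; capped at 19.
Final offense level: 19.
Criminal history: 4 prior points → Category 2 (3-4).
Level 19 falls in the 16-19 band.
Grid: Level 16-19 × Category 2 = 42-54 months.

42-54 months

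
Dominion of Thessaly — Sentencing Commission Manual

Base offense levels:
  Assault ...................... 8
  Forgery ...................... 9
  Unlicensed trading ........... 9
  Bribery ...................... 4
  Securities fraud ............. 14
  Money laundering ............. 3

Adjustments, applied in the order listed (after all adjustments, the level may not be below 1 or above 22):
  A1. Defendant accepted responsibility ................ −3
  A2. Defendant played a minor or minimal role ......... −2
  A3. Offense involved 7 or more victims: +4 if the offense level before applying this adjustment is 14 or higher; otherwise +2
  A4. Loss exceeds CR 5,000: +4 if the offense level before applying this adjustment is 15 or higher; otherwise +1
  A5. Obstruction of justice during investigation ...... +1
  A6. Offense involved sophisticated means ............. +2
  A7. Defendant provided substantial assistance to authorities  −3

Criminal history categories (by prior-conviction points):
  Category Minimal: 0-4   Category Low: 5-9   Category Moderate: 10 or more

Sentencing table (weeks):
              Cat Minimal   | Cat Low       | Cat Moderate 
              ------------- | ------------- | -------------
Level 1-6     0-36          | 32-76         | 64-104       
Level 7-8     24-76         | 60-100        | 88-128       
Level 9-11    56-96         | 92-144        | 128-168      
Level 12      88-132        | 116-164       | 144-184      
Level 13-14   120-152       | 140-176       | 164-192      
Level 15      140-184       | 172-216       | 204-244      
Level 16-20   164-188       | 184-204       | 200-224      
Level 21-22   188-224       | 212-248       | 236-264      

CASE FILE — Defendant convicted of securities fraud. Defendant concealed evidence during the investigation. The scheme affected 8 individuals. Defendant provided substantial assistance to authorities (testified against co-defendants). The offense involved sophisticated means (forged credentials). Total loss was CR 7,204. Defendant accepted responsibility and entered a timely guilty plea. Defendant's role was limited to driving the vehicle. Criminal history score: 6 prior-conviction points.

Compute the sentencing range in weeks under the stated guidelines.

Base offense level for securities fraud: 14.
A1 applies: 14 − 3 = 11.
A2 applies: 11 − 2 = 9.
A3 applies (level before this adjustment is 9 < 14, so +2): 9 + 2 = 11.
A4 applies (level before this adjustment is 11 < 15, so +1): 11 + 1 = 12.
A5 applies: 12 + 1 = 13.
A6 applies: 13 + 2 = 15.
A7 applies: 15 − 3 = 12.
Final offense level: 12.
Criminal history: 6 prior points → Category Low (5-9).
Level 12 falls in the 12 band.
Grid: Level 12 × Category Low = 116-164 weeks.

116-164 weeks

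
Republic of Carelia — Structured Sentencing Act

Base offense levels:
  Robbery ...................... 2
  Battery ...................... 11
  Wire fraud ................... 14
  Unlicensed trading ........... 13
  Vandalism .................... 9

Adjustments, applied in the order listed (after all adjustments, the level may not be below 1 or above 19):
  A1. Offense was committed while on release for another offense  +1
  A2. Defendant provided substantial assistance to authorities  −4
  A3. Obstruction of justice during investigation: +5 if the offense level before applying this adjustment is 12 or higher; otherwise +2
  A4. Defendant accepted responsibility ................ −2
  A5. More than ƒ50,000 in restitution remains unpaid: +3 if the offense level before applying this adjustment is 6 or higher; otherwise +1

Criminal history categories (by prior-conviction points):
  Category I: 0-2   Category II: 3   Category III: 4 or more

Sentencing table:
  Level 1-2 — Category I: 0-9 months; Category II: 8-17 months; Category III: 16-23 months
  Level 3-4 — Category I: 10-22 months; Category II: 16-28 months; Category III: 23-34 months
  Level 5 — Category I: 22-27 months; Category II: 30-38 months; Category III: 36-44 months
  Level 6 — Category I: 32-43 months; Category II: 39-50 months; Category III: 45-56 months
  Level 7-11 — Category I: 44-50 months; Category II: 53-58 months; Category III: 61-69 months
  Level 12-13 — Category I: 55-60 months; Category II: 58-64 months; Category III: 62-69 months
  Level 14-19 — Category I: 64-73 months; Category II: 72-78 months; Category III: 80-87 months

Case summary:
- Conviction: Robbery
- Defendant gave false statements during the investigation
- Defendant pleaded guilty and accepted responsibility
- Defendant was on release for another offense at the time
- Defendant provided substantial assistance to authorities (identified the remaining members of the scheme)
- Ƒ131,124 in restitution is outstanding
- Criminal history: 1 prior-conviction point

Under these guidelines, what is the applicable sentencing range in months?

0-9 months

Base offense level for robbery: 2.
A1 applies: 2 + 1 = 3.
A2 applies: 3 − 4 = -1.
A3 applies (level before this adjustment is -1 < 12, so +2): -1 + 2 = 1.
A4 applies: 1 − 2 = -1.
A5 applies (level before this adjustment is -1 < 6, so +1): -1 + 1 = 0.
Level 0 is below the minimum of 1; floored at 1.
Final offense level: 1.
Criminal history: 1 prior point → Category I (0-2).
Level 1 falls in the 1-2 band.
Grid: Level 1-2 × Category I = 0-9 months.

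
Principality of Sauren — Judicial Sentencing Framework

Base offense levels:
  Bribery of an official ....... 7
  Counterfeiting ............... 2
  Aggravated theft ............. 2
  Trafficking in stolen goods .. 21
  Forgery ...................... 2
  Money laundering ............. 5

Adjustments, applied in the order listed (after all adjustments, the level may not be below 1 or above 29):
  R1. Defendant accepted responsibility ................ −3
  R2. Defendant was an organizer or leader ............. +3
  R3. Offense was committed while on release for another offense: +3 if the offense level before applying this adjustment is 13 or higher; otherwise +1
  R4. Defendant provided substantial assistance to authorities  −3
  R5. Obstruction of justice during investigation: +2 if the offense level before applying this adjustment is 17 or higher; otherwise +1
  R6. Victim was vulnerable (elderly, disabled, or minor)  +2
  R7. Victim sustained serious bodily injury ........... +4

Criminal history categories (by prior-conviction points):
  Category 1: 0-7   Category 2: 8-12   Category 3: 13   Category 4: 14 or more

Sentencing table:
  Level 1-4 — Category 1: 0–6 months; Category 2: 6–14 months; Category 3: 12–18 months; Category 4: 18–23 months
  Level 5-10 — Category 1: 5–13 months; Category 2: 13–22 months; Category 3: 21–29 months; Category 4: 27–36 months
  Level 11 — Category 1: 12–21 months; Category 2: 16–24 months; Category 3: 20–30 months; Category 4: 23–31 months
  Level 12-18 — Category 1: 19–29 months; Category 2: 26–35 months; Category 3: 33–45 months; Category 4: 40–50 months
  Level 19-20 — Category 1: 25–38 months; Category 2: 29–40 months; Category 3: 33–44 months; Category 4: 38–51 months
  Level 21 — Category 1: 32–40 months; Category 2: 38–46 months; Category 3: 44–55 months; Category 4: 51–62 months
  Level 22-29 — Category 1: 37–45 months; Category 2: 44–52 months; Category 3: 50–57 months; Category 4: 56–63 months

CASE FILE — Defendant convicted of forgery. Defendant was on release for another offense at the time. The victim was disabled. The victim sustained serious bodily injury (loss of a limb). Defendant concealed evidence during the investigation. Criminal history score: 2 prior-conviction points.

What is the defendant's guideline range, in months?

Base offense level for forgery: 2.
R1 does not apply.
R2 does not apply.
R3 applies (level before this adjustment is 2 < 13, so +1): 2 + 1 = 3.
R4 does not apply.
R5 applies (level before this adjustment is 3 < 17, so +1): 3 + 1 = 4.
R6 applies: 4 + 2 = 6.
R7 applies: 6 + 4 = 10.
Final offense level: 10.
Criminal history: 2 prior points → Category 1 (0-7).
Level 10 falls in the 5-10 band.
Grid: Level 5-10 × Category 1 = 5-13 months.

5-13 months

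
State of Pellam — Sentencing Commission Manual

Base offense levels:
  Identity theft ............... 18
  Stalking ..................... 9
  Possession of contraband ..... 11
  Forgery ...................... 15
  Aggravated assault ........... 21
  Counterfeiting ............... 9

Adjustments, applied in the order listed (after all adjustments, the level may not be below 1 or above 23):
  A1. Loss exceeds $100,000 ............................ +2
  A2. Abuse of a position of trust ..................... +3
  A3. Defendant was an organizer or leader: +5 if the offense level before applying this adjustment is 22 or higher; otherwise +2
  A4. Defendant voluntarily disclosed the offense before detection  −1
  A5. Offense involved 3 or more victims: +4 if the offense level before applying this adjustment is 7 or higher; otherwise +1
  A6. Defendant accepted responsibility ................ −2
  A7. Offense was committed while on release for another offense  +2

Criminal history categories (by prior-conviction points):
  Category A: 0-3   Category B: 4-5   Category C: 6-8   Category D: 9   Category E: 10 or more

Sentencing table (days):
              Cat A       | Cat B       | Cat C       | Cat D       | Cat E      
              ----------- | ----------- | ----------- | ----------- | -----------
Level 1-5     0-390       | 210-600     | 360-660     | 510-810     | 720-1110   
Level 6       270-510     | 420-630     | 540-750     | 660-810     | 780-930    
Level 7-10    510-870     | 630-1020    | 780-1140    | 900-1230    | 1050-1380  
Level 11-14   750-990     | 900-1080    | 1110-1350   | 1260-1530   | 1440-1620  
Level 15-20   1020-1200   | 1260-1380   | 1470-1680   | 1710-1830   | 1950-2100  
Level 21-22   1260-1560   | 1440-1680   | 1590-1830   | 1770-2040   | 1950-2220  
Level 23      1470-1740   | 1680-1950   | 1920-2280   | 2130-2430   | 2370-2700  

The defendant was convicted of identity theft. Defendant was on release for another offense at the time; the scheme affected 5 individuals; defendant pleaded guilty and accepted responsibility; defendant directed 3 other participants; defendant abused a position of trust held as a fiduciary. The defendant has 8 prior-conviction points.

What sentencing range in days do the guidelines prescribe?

Base offense level for identity theft: 18.
A2 applies: 18 + 3 = 21.
A3 applies (level before this adjustment is 21 < 22, so +2): 21 + 2 = 23.
A5 applies (level before this adjustment is 23 ≥ 7, so +4): 23 + 4 = 27.
A6 applies: 27 − 2 = 25.
A7 applies: 25 + 2 = 27.
Level 27 exceeds the maximum of 23; capped at 23.
Final offense level: 23.
Criminal history: 8 prior points → Category C (6-8).
Level 23 falls in the 23 band.
Grid: Level 23 × Category C = 1920-2280 days.

1920-2280 days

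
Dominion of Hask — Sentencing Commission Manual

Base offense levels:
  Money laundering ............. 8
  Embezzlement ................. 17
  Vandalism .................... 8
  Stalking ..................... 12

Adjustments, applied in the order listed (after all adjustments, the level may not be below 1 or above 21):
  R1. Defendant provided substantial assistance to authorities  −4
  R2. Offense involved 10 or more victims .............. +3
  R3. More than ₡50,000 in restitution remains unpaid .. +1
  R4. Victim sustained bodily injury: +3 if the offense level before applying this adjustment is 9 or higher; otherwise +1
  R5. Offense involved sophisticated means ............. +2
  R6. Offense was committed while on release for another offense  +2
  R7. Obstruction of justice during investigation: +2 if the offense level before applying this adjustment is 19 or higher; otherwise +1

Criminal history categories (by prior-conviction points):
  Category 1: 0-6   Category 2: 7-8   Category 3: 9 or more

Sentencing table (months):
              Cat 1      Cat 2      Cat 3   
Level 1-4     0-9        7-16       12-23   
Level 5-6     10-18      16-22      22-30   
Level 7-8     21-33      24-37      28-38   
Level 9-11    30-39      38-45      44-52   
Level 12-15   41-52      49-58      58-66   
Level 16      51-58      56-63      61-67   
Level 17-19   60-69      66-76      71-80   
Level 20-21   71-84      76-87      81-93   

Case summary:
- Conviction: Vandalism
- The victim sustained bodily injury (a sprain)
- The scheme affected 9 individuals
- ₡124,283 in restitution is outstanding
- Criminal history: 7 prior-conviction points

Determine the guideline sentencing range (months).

49-58 months

Base offense level for vandalism: 8.
R2 does not apply.
R3 applies: 8 + 1 = 9.
R4 applies (level before this adjustment is 9 ≥ 9, so +3): 9 + 3 = 12.
R5 does not apply.
R7 does not apply.
Final offense level: 12.
Criminal history: 7 prior points → Category 2 (7-8).
Level 12 falls in the 12-15 band.
Grid: Level 12-15 × Category 2 = 49-58 months.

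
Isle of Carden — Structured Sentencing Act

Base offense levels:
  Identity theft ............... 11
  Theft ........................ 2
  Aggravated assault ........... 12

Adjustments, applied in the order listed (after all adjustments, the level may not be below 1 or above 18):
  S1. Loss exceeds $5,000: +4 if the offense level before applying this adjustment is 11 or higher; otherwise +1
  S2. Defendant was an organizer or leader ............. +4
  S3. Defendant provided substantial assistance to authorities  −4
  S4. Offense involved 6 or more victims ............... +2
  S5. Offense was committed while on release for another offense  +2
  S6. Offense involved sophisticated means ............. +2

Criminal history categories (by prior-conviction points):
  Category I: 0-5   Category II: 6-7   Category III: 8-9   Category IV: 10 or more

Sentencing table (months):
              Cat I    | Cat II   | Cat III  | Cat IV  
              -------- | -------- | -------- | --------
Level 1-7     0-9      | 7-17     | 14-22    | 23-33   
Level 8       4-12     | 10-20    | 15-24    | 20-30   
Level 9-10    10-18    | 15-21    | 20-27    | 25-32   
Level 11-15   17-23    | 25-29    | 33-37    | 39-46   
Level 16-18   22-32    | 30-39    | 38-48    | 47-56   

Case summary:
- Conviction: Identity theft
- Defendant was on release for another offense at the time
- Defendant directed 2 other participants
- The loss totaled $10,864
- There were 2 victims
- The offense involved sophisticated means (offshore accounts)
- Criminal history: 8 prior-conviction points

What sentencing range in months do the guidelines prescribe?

38-48 months

Base offense level for identity theft: 11.
S1 applies (level before this adjustment is 11 ≥ 11, so +4): 11 + 4 = 15.
S2 applies: 15 + 4 = 19.
S5 applies: 19 + 2 = 21.
S6 applies: 21 + 2 = 23.
Level 23 exceeds the maximum of 18; capped at 18.
Final offense level: 18.
Criminal history: 8 prior points → Category III (8-9).
Level 18 falls in the 16-18 band.
Grid: Level 16-18 × Category III = 38-48 months.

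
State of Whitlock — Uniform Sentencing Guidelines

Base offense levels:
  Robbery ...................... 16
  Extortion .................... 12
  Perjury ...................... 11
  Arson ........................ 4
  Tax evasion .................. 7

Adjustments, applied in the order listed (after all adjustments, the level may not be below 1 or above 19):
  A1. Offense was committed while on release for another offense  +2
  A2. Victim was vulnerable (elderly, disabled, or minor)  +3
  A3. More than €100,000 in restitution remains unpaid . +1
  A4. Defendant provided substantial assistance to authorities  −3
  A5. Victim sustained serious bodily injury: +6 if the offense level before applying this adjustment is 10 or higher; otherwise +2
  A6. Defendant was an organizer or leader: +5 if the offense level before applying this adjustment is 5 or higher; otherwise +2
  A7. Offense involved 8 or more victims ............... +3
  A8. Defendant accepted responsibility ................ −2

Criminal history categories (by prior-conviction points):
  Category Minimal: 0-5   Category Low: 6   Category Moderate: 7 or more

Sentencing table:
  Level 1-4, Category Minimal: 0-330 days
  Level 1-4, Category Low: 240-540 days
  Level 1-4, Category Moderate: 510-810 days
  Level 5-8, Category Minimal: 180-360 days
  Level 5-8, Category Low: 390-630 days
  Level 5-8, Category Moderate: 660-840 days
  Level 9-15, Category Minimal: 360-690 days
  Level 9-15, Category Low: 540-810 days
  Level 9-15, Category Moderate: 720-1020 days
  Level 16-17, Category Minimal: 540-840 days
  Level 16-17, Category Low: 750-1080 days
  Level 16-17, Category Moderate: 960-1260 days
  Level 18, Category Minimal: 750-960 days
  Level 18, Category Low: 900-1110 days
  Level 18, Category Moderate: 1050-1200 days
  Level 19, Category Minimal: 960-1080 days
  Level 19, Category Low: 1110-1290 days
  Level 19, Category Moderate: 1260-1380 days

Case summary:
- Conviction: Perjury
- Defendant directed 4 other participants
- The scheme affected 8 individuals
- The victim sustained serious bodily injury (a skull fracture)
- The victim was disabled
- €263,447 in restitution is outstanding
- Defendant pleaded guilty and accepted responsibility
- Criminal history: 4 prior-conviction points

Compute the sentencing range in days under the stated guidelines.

Base offense level for perjury: 11.
A2 applies: 11 + 3 = 14.
A3 applies: 14 + 1 = 15.
A4 does not apply.
A5 applies (level before this adjustment is 15 ≥ 10, so +6): 15 + 6 = 21.
A6 applies (level before this adjustment is 21 ≥ 5, so +5): 21 + 5 = 26.
A7 applies: 26 + 3 = 29.
A8 applies: 29 − 2 = 27.
Level 27 exceeds the maximum of 19; capped at 19.
Final offense level: 19.
Criminal history: 4 prior points → Category Minimal (0-5).
Level 19 falls in the 19 band.
Grid: Level 19 × Category Minimal = 960-1080 days.

960-1080 days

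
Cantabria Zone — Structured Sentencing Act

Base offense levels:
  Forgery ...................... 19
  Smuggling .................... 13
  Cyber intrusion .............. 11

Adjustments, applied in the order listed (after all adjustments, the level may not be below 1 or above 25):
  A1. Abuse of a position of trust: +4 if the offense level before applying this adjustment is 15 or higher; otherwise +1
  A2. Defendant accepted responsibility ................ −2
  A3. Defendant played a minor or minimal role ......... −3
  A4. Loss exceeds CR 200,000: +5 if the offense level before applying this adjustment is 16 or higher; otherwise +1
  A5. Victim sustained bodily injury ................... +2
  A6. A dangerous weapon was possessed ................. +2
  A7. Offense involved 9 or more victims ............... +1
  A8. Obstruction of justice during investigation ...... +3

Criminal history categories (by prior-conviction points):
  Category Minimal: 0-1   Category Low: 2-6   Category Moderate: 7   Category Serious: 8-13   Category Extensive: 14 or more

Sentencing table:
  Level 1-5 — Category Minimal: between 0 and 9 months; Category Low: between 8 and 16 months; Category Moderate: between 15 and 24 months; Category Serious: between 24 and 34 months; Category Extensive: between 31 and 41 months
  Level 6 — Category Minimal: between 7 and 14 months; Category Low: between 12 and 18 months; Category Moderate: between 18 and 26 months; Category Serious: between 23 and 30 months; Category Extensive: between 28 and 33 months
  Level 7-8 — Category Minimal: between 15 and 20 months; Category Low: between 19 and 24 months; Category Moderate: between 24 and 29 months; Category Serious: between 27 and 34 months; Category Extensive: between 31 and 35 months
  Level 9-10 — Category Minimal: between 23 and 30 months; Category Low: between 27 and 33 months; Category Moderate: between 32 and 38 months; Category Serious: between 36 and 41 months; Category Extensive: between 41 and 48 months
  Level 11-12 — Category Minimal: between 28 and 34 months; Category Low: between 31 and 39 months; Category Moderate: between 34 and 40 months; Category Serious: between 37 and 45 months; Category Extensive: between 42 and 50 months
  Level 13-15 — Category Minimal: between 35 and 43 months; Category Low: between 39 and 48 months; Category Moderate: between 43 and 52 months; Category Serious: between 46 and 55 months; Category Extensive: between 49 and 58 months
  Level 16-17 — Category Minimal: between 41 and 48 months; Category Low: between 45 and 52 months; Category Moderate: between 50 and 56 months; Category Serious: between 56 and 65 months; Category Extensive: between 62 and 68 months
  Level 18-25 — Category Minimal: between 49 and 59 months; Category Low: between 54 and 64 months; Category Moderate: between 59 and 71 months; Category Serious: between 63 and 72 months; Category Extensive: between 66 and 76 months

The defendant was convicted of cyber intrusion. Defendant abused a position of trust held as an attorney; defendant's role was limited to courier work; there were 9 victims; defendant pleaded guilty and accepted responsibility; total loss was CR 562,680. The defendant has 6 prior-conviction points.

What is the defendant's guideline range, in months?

27-33 months

Base offense level for cyber intrusion: 11.
A1 applies (level before this adjustment is 11 < 15, so +1): 11 + 1 = 12.
A2 applies: 12 − 2 = 10.
A3 applies: 10 − 3 = 7.
A4 applies (level before this adjustment is 7 < 16, so +1): 7 + 1 = 8.
A6 does not apply.
A7 applies: 8 + 1 = 9.
Final offense level: 9.
Criminal history: 6 prior points → Category Low (2-6).
Level 9 falls in the 9-10 band.
Grid: Level 9-10 × Category Low = 27-33 months.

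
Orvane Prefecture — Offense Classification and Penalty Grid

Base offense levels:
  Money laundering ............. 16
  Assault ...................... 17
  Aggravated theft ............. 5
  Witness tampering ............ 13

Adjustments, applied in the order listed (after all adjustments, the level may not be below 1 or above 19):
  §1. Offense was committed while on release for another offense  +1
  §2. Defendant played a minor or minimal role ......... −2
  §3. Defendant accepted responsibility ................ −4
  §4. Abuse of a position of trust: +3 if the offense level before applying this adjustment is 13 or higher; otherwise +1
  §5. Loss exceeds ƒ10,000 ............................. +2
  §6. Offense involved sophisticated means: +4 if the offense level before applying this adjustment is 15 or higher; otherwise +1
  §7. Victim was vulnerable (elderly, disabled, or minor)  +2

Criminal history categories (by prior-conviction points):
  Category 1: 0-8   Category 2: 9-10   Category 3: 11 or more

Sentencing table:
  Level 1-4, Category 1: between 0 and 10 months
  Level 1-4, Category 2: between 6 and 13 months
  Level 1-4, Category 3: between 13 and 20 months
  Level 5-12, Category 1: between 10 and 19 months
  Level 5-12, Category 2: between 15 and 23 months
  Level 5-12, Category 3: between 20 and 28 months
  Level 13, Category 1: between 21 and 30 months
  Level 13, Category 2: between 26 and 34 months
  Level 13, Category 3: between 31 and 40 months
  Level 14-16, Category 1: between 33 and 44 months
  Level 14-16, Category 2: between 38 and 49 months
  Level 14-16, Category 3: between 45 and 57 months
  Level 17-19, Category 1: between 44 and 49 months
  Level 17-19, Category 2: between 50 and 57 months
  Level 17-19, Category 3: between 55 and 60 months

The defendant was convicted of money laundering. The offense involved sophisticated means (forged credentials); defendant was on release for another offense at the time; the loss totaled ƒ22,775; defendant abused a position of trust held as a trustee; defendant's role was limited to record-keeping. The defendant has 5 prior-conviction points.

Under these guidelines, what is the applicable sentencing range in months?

Base offense level for money laundering: 16.
§1 applies: 16 + 1 = 17.
§2 applies: 17 − 2 = 15.
§4 applies (level before this adjustment is 15 ≥ 13, so +3): 15 + 3 = 18.
§5 applies: 18 + 2 = 20.
§6 applies (level before this adjustment is 20 ≥ 15, so +4): 20 + 4 = 24.
Level 24 exceeds the maximum of 19; capped at 19.
Final offense level: 19.
Criminal history: 5 prior points → Category 1 (0-8).
Level 19 falls in the 17-19 band.
Grid: Level 17-19 × Category 1 = 44-49 months.

44-49 months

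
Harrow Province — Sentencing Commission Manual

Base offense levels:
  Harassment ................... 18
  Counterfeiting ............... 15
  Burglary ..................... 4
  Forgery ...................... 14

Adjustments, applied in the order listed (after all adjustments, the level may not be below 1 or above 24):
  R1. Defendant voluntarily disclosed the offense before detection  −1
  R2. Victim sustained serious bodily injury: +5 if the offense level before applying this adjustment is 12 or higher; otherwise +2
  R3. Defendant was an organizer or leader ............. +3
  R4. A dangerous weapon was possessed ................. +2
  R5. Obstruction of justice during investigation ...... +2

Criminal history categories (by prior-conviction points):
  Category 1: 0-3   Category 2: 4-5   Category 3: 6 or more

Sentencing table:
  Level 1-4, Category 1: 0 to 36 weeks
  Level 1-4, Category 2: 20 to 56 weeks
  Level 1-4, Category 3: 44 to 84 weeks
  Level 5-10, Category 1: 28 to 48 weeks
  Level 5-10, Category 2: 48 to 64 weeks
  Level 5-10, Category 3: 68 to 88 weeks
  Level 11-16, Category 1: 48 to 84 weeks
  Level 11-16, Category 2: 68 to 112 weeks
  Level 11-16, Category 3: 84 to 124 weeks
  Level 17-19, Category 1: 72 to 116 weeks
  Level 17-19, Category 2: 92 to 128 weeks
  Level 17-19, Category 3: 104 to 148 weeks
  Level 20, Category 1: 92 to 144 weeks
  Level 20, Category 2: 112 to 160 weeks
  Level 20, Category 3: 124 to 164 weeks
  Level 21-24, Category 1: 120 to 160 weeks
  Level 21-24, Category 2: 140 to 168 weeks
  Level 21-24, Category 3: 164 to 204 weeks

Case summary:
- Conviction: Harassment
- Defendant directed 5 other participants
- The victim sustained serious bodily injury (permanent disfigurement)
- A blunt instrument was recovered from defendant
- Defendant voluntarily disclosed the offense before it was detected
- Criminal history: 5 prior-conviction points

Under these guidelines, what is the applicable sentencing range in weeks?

140-168 weeks

Base offense level for harassment: 18.
R1 applies: 18 − 1 = 17.
R2 applies (level before this adjustment is 17 ≥ 12, so +5): 17 + 5 = 22.
R3 applies: 22 + 3 = 25.
R4 applies: 25 + 2 = 27.
R5 does not apply.
Level 27 exceeds the maximum of 24; capped at 24.
Final offense level: 24.
Criminal history: 5 prior points → Category 2 (4-5).
Level 24 falls in the 21-24 band.
Grid: Level 21-24 × Category 2 = 140-168 weeks.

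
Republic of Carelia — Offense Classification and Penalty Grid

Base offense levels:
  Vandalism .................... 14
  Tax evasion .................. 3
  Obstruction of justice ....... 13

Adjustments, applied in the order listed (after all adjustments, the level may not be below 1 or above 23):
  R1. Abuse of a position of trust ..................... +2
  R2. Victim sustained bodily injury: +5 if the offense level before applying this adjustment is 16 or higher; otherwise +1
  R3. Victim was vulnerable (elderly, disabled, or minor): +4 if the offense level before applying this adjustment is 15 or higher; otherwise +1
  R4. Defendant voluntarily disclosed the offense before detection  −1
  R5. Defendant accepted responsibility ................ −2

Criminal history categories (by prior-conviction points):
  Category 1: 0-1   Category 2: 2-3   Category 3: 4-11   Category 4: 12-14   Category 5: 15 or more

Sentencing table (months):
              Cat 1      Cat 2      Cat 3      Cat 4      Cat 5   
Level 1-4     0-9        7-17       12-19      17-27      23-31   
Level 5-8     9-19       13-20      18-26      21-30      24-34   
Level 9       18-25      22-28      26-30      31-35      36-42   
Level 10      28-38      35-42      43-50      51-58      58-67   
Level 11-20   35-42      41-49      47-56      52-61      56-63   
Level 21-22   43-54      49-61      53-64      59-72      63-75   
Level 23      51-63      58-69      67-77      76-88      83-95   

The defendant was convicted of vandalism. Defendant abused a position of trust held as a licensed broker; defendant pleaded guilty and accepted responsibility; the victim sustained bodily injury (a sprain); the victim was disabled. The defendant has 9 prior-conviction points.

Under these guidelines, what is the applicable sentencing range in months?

Base offense level for vandalism: 14.
R1 applies: 14 + 2 = 16.
R2 applies (level before this adjustment is 16 ≥ 16, so +5): 16 + 5 = 21.
R3 applies (level before this adjustment is 21 ≥ 15, so +4): 21 + 4 = 25.
R5 applies: 25 − 2 = 23.
Final offense level: 23.
Criminal history: 9 prior points → Category 3 (4-11).
Level 23 falls in the 23 band.
Grid: Level 23 × Category 3 = 67-77 months.

67-77 months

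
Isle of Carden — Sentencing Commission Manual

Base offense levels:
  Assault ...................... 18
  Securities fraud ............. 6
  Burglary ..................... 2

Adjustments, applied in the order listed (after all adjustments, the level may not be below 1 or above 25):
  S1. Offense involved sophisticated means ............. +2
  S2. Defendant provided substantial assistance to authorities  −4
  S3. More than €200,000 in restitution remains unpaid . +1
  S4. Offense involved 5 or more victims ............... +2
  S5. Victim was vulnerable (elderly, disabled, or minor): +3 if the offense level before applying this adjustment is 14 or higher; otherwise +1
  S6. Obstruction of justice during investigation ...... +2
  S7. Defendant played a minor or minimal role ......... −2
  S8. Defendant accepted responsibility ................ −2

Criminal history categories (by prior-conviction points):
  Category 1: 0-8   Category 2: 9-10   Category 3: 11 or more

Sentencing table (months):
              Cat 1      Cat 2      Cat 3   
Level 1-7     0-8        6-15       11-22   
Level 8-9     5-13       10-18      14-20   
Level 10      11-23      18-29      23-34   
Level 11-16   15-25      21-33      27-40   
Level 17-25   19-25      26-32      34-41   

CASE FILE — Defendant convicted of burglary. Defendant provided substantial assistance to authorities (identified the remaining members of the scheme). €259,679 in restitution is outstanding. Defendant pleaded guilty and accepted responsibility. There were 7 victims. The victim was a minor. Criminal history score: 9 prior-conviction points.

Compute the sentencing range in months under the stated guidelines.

Base offense level for burglary: 2.
S1 does not apply.
S2 applies: 2 − 4 = -2.
S3 applies: -2 + 1 = -1.
S4 applies: -1 + 2 = 1.
S5 applies (level before this adjustment is 1 < 14, so +1): 1 + 1 = 2.
S7 does not apply.
S8 applies: 2 − 2 = 0.
Level 0 is below the minimum of 1; floored at 1.
Final offense level: 1.
Criminal history: 9 prior points → Category 2 (9-10).
Level 1 falls in the 1-7 band.
Grid: Level 1-7 × Category 2 = 6-15 months.

6-15 months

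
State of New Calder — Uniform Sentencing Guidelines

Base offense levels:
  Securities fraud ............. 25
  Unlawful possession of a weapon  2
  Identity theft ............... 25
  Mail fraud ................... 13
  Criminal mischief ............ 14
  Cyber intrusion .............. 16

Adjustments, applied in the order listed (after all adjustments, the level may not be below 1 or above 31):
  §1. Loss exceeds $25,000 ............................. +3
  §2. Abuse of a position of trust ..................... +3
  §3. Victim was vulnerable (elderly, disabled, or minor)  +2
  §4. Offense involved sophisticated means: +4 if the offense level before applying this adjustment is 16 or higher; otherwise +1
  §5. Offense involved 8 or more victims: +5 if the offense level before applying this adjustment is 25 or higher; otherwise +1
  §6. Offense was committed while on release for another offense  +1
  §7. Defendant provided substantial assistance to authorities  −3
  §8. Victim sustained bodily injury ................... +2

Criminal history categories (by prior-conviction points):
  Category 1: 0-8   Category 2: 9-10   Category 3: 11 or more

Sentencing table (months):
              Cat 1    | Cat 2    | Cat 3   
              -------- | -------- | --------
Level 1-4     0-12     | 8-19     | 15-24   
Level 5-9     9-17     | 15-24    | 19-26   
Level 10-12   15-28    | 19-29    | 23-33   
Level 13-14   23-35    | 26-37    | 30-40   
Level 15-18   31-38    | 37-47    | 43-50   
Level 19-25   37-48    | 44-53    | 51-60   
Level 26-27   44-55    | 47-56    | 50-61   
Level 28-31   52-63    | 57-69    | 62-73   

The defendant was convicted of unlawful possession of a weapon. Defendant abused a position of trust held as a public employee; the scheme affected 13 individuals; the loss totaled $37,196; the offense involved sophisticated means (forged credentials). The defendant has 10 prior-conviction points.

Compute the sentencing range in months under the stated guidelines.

19-29 months

Base offense level for unlawful possession of a weapon: 2.
§1 applies: 2 + 3 = 5.
§2 applies: 5 + 3 = 8.
§3 does not apply.
§4 applies (level before this adjustment is 8 < 16, so +1): 8 + 1 = 9.
§5 applies (level before this adjustment is 9 < 25, so +1): 9 + 1 = 10.
§6 does not apply.
§8 does not apply.
Final offense level: 10.
Criminal history: 10 prior points → Category 2 (9-10).
Level 10 falls in the 10-12 band.
Grid: Level 10-12 × Category 2 = 19-29 months.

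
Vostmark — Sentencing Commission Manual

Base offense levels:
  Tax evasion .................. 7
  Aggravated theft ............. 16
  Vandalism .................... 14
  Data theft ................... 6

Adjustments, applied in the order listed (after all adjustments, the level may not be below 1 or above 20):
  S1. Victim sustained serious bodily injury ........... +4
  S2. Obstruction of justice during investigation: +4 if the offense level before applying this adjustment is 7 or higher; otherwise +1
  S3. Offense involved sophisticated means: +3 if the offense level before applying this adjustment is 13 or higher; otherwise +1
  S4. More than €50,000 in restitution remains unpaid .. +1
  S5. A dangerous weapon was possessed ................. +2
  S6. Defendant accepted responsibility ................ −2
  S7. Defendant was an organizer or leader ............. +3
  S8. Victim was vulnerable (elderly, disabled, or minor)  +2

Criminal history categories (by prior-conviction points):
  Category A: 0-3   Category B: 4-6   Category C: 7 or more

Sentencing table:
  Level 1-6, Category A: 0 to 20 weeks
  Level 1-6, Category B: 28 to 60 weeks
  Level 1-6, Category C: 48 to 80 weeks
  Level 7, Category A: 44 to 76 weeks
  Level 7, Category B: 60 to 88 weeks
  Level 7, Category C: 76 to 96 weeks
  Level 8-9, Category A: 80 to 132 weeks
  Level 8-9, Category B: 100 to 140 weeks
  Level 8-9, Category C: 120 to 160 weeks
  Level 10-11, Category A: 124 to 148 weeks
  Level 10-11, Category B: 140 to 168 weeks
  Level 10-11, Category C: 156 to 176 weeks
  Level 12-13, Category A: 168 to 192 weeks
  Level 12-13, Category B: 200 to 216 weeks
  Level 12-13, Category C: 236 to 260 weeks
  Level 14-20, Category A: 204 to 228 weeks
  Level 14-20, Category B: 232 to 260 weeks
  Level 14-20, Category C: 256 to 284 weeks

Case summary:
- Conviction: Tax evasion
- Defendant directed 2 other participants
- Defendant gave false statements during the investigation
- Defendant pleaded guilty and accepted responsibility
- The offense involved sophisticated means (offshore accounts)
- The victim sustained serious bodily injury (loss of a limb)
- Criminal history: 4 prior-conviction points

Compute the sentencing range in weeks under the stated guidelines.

Base offense level for tax evasion: 7.
S1 applies: 7 + 4 = 11.
S2 applies (level before this adjustment is 11 ≥ 7, so +4): 11 + 4 = 15.
S3 applies (level before this adjustment is 15 ≥ 13, so +3): 15 + 3 = 18.
S4 does not apply.
S5 does not apply.
S6 applies: 18 − 2 = 16.
S7 applies: 16 + 3 = 19.
S8 does not apply.
Final offense level: 19.
Criminal history: 4 prior points → Category B (4-6).
Level 19 falls in the 14-20 band.
Grid: Level 14-20 × Category B = 232-260 weeks.

232-260 weeks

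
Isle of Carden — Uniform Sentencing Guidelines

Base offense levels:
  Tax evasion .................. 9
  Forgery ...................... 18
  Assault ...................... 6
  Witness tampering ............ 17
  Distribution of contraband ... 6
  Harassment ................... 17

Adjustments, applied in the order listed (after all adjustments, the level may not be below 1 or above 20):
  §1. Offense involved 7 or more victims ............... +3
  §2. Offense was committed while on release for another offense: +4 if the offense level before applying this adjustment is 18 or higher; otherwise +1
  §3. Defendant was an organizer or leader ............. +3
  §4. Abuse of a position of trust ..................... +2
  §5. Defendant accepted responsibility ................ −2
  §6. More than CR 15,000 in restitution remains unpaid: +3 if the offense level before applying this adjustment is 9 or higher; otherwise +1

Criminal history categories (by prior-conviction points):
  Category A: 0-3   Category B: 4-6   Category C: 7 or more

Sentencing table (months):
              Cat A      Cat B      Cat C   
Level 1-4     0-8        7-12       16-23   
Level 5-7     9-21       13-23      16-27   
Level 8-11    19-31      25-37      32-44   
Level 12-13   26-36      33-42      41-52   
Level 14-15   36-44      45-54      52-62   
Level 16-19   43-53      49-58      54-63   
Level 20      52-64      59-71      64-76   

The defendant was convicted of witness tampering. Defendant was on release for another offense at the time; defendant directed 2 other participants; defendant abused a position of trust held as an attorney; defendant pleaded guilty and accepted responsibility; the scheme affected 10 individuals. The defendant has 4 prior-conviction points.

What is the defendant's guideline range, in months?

59-71 months

Base offense level for witness tampering: 17.
§1 applies: 17 + 3 = 20.
§2 applies (level before this adjustment is 20 ≥ 18, so +4): 20 + 4 = 24.
§3 applies: 24 + 3 = 27.
§4 applies: 27 + 2 = 29.
§5 applies: 29 − 2 = 27.
Level 27 exceeds the maximum of 20; capped at 20.
Final offense level: 20.
Criminal history: 4 prior points → Category B (4-6).
Level 20 falls in the 20 band.
Grid: Level 20 × Category B = 59-71 months.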